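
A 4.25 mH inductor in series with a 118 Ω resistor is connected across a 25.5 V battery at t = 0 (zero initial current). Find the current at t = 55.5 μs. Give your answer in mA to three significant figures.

τ = L/R = 4.250×10^-3/118 = 3.602×10^-5 s; final current I_∞ = ε/R = 25.5/118 = 0.2161 A.
I(t) = I_∞(1 − e^(−t/τ)) with t/τ = 1.541.
I = (0.2161)(1 − e^(−1.541)) = 0.1698 A.

I ≈ 170 mA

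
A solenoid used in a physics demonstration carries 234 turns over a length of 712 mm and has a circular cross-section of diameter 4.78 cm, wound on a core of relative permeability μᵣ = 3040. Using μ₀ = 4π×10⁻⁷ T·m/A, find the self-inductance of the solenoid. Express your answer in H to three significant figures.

A = π(d/2)² = π(2.390×10^-2 m)² = 1.7945×10^-3 m².
For a long solenoid, L = μ₀μᵣN²A/ℓ.
L = (4π×10⁻⁷)(3040)(234)²(1.7945×10^-3)/(0.712 m) = 0.5272 H.

L ≈ 0.527 H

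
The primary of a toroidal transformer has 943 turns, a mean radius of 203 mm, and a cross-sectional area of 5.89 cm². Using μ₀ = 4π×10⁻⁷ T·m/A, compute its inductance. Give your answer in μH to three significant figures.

For a thin toroid, L = μ₀N²A/(2πR).
L = (4π×10⁻⁷)(943)²(5.890×10^-4) / (2π×0.203 m) = 5.160×10^-4 H.

L ≈ 516 μH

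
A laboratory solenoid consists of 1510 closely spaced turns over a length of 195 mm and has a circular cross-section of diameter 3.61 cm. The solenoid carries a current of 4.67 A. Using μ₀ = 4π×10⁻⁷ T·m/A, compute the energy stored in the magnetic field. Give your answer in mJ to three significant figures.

U ≈ 164 mJ

A = π(d/2)² = π(1.805×10^-2 m)² = 1.024×10^-3 m².
L = μ₀N²A/ℓ = (4π×10⁻⁷)(1510)²(1.024×10^-3)/(0.195) = 1.504×10^-2 H.
U = ½LI² = ½(1.504×10^-2)(4.67)² = 0.164 J.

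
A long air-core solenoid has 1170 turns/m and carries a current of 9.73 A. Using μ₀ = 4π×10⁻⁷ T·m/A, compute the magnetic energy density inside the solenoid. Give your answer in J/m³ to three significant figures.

u ≈ 81.4 J/m³

B = μ₀nI = (4π×10⁻⁷)(1.170×10^3)(9.73) = 1.431×10^-2 T.
u = B²/(2μ₀) = (1.431×10^-2)²/(2×4π×10⁻⁷) = 81.43 J/m³.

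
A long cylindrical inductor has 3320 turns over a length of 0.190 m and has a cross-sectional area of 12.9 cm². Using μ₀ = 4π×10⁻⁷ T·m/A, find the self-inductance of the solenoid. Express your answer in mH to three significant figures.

L ≈ 94.0 mH

A = 12.9 cm² = 1.290×10^-3 m².
For a long solenoid, L = μ₀N²A/ℓ.
L = (4π×10⁻⁷)(3320)²(1.290×10^-3)/(0.19 m) = 9.404×10^-2 H.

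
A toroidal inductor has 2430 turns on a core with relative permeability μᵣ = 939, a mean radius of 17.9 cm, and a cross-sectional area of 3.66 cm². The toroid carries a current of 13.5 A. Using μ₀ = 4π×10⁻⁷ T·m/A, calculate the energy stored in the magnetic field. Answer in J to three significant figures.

L = μ₀μᵣN²A/(2πR) = (4π×10⁻⁷)(939)(2430)²(3.660×10^-4)/(2π×0.179) = 2.267 H.
U = ½LI² = ½(2.267)(13.5)² = 206.6 J.

U ≈ 207 J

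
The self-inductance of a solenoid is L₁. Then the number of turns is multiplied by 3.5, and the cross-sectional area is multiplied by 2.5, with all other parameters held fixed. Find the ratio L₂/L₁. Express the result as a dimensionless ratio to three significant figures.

For a solenoid, L ∝ μᵣN²A/ℓ.
L₂/L₁ = (3.5)^2 × (2.5) = 30.6.

L₂/L₁ = 30.6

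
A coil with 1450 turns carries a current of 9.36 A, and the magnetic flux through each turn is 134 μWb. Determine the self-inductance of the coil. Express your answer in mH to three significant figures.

Self-inductance is defined by L = NΦ_B/I (flux linkage over current).
L = (1450)(1.340×10^-4 Wb)/(9.36 A) = 2.076×10^-2 H.

L ≈ 20.8 mH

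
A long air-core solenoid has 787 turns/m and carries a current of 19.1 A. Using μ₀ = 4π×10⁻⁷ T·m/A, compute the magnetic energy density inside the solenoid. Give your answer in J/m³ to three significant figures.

u ≈ 142 J/m³

B = μ₀nI = (4π×10⁻⁷)(787)(19.1) = 1.889×10^-2 T.
u = B²/(2μ₀) = (1.889×10^-2)²/(2×4π×10⁻⁷) = 142 J/m³.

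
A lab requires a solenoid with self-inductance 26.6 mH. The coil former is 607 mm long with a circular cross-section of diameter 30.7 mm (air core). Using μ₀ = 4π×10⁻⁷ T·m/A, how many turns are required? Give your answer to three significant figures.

A = π(d/2)² = π(1.535×10^-2 m)² = 7.402×10^-4 m².
From L = μ₀N²A/ℓ, N = √(Lℓ / (μ₀A)).
N = √[(2.660×10^-2)(0.607) / ((4π×10⁻⁷)×7.402×10^-4)] = √(1.736×10^7) ≈ 4166.3.

N ≈ 4170 turns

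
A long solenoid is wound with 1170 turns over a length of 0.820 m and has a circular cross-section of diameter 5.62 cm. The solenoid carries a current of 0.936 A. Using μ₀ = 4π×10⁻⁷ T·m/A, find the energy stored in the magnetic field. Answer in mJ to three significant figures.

U ≈ 2.28 mJ

A = π(d/2)² = π(2.810×10^-2 m)² = 2.481×10^-3 m².
L = μ₀N²A/ℓ = (4π×10⁻⁷)(1170)²(2.481×10^-3)/(0.82) = 5.204×10^-3 H.
U = ½LI² = ½(5.204×10^-3)(0.936)² = 2.280×10^-3 J.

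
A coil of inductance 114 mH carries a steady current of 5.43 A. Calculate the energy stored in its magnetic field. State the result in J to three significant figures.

Stored magnetic energy: U = ½LI².
U = ½(0.114 H)(5.43 A)² = 1.681 J.

U ≈ 1.68 J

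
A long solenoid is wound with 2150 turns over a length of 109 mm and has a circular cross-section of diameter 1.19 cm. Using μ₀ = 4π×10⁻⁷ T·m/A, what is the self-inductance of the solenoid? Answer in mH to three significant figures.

A = π(d/2)² = π(5.950×10^-3 m)² = 1.112×10^-4 m².
For a long solenoid, L = μ₀N²A/ℓ.
L = (4π×10⁻⁷)(2150)²(1.112×10^-4)/(0.109 m) = 5.927×10^-3 H.

L ≈ 5.93 mH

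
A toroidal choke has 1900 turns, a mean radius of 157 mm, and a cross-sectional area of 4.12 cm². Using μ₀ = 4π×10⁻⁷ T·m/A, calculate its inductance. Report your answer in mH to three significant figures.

L ≈ 1.89 mH

For a thin toroid, L = μ₀N²A/(2πR).
L = (4π×10⁻⁷)(1900)²(4.120×10^-4) / (2π×0.157 m) = 1.8947×10^-3 H.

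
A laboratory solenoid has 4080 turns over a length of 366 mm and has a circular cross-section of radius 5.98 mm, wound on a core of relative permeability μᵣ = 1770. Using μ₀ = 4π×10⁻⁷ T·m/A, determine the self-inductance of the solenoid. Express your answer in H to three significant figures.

A = πr² = π(5.980×10^-3 m)² = 1.123×10^-4 m².
For a long solenoid, L = μ₀μᵣN²A/ℓ.
L = (4π×10⁻⁷)(1770)(4080)²(1.123×10^-4)/(0.366 m) = 11.37 H.

L ≈ 11.4 H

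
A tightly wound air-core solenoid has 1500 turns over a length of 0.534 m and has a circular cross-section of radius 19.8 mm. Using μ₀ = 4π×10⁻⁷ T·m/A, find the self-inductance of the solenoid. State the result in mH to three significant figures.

A = πr² = π(1.980×10^-2 m)² = 1.232×10^-3 m².
For a long solenoid, L = μ₀N²A/ℓ.
L = (4π×10⁻⁷)(1500)²(1.232×10^-3)/(0.534 m) = 6.521×10^-3 H.

L ≈ 6.52 mH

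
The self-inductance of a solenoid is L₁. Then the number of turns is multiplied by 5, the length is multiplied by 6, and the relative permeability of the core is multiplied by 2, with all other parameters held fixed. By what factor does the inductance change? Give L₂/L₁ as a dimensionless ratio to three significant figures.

L₂/L₁ = 8.33

For a solenoid, L ∝ μᵣN²A/ℓ.
L₂/L₁ = (5)^2 × (6)^-1 × (2) = 8.33.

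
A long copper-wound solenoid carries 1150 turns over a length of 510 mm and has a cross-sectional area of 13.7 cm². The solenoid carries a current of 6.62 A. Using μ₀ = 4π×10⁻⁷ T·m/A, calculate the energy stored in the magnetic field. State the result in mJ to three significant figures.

A = 13.7 cm² = 1.370×10^-3 m².
L = μ₀N²A/ℓ = (4π×10⁻⁷)(1150)²(1.370×10^-3)/(0.51) = 4.464×10^-3 H.
U = ½LI² = ½(4.464×10^-3)(6.62)² = 9.782×10^-2 J.

U ≈ 97.8 mJ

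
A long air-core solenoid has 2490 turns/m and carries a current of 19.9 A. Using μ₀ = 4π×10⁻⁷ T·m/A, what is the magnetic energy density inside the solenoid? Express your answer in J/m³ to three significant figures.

u ≈ 1540 J/m³

B = μ₀nI = (4π×10⁻⁷)(2.490×10^3)(19.9) = 6.227×10^-2 T.
u = B²/(2μ₀) = (6.227×10^-2)²/(2×4π×10⁻⁷) = 1.543×10^3 J/m³.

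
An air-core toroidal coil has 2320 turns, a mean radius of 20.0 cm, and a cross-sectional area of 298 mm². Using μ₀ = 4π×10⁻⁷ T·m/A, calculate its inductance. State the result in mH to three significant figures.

For a thin toroid, L = μ₀N²A/(2πR).
L = (4π×10⁻⁷)(2320)²(2.980×10^-4) / (2π×0.2 m) = 1.604×10^-3 H.

L ≈ 1.60 mH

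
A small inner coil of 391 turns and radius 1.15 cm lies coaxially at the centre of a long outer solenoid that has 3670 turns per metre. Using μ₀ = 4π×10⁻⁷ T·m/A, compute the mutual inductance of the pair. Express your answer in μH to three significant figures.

The outer solenoid produces a uniform field B₁ = μ₀n₁I₁ across the inner coil,
so the flux linkage is N₂Φ = N₂B₁A₂ = μ₀n₁N₂A₂·I₁, giving M = μ₀n₁N₂A₂.
A₂ = πr² = π(1.150×10^-2 m)² = 4.1548×10^-4 m².
M = (4π×10⁻⁷)(3670)(391)(4.1548×10^-4) = 7.492×10^-4 H.

M ≈ 749 μH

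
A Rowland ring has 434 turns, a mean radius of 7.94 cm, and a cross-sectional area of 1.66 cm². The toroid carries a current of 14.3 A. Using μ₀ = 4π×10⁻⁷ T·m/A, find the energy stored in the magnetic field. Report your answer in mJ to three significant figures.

L = μ₀N²A/(2πR) = (4π×10⁻⁷)(434)²(1.660×10^-4)/(2π×7.940×10^-2) = 7.876×10^-5 H.
U = ½LI² = ½(7.876×10^-5)(14.3)² = 8.053×10^-3 J.

U ≈ 8.05 mJ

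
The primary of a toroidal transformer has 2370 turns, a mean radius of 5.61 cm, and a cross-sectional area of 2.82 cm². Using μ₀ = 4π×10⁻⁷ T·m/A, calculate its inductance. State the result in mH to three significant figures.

For a thin toroid, L = μ₀N²A/(2πR).
L = (4π×10⁻⁷)(2370)²(2.820×10^-4) / (2π×5.610×10^-2 m) = 5.647×10^-3 H.

L ≈ 5.65 mH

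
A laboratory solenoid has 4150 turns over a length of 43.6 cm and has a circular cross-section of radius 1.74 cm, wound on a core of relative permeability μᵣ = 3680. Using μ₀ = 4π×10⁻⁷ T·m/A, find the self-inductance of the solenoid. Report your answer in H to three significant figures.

A = πr² = π(1.740×10^-2 m)² = 9.511×10^-4 m².
For a long solenoid, L = μ₀μᵣN²A/ℓ.
L = (4π×10⁻⁷)(3680)(4150)²(9.511×10^-4)/(0.436 m) = 173.7 H.

L ≈ 174 H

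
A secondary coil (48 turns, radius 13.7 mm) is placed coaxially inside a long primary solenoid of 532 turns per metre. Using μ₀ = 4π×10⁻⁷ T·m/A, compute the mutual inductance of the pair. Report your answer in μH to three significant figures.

The outer solenoid produces a uniform field B₁ = μ₀n₁I₁ across the inner coil,
so the flux linkage is N₂Φ = N₂B₁A₂ = μ₀n₁N₂A₂·I₁, giving M = μ₀n₁N₂A₂.
A₂ = πr² = π(1.370×10^-2 m)² = 5.896×10^-4 m².
M = (4π×10⁻⁷)(532)(48)(5.896×10^-4) = 1.892×10^-5 H.

M ≈ 18.9 μH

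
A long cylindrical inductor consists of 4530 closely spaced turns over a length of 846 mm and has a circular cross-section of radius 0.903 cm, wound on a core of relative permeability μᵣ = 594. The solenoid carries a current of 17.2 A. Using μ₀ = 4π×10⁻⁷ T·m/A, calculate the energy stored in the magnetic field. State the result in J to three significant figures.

A = πr² = π(9.030×10^-3 m)² = 2.562×10^-4 m².
L = μ₀μᵣN²A/ℓ = (4π×10⁻⁷)(594)(4530)²(2.562×10^-4)/(0.846) = 4.638 H.
U = ½LI² = ½(4.638)(17.2)² = 686.1 J.

U ≈ 686 J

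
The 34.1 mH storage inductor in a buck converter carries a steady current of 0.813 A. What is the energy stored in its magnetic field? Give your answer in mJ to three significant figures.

Stored magnetic energy: U = ½LI².
U = ½(3.410×10^-2 H)(0.813 A)² = 1.127×10^-2 J.

U ≈ 11.3 mJ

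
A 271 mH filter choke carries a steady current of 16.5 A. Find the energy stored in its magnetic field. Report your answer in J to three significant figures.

Stored magnetic energy: U = ½LI².
U = ½(0.271 H)(16.5 A)² = 36.89 J.

U ≈ 36.9 J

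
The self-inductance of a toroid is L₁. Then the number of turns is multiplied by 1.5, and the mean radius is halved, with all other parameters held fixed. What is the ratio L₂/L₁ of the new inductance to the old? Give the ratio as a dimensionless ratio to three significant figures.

L₂/L₁ = 4.50

For a toroid, L ∝ μᵣN²A/R.
L₂/L₁ = (1.5)^2 × (0.5)^-1 = 4.50.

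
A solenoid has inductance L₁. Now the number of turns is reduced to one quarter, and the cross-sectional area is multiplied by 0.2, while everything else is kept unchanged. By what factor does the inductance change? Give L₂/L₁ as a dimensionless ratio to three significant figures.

L₂/L₁ = 0.0125

For a solenoid, L ∝ μᵣN²A/ℓ.
L₂/L₁ = (0.25)^2 × (0.2) = 0.0125.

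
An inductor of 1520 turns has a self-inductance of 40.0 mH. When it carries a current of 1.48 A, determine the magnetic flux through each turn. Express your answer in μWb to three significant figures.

From L = NΦ_B/I, the flux per turn is Φ_B = LI/N.
Φ_B = (4.000×10^-2 H)(1.48 A)/1520 = 3.8947×10^-5 Wb.

Φ_B ≈ 38.9 μWb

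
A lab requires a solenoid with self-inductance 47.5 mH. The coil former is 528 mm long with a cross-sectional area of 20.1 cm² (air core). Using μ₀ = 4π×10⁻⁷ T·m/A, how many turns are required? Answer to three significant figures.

N ≈ 3150 turns

A = 20.1 cm² = 2.010×10^-3 m².
From L = μ₀N²A/ℓ, N = √(Lℓ / (μ₀A)).
N = √[(4.750×10^-2)(0.528) / ((4π×10⁻⁷)×2.010×10^-3)] = √(9.929×10^6) ≈ 3151.1.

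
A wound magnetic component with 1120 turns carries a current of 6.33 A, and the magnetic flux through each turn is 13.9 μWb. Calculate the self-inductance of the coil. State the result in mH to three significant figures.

L ≈ 2.46 mH

Self-inductance is defined by L = NΦ_B/I (flux linkage over current).
L = (1120)(1.390×10^-5 Wb)/(6.33 A) = 2.459×10^-3 H.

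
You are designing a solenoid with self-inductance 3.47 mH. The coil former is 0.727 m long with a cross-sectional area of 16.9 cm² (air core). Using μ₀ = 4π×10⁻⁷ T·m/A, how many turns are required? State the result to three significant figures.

A = 16.9 cm² = 1.690×10^-3 m².
From L = μ₀N²A/ℓ, N = √(Lℓ / (μ₀A)).
N = √[(3.470×10^-3)(0.727) / ((4π×10⁻⁷)×1.690×10^-3)] = √(1.188×10^6) ≈ 1089.9.

N ≈ 1090 turns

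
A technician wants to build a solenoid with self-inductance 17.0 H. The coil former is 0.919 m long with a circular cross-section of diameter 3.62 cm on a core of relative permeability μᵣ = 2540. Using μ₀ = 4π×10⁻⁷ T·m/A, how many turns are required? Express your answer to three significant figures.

N ≈ 2180 turns

A = π(d/2)² = π(1.810×10^-2 m)² = 1.029×10^-3 m².
From L = μ₀μᵣN²A/ℓ, N = √(Lℓ / (μ₀μᵣA)).
N = √[(17)(0.919) / ((4π×10⁻⁷)(2540)×1.029×10^-3)] = √(4.756×10^6) ≈ 2180.8.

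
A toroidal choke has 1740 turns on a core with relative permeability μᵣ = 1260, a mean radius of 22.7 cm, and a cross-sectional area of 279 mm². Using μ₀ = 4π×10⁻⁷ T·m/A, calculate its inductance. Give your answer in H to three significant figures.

For a thin toroid, L = μ₀μᵣN²A/(2πR).
L = (4π×10⁻⁷)(1260)(1740)²(2.790×10^-4) / (2π×0.227 m) = 0.9377 H.

L ≈ 0.938 H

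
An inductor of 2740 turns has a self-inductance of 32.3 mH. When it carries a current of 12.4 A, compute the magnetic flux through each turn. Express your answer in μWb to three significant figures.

From L = NΦ_B/I, the flux per turn is Φ_B = LI/N.
Φ_B = (3.230×10^-2 H)(12.4 A)/2740 = 1.462×10^-4 Wb.

Φ_B ≈ 146 μWb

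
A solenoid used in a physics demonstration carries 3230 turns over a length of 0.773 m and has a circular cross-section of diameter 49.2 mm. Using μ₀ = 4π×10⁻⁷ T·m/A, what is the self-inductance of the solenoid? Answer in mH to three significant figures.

A = π(d/2)² = π(2.460×10^-2 m)² = 1.901×10^-3 m².
For a long solenoid, L = μ₀N²A/ℓ.
L = (4π×10⁻⁷)(3230)²(1.901×10^-3)/(0.773 m) = 3.224×10^-2 H.

L ≈ 32.2 mH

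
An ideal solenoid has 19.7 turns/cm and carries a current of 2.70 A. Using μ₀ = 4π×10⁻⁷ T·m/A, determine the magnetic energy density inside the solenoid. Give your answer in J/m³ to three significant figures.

B = μ₀nI = (4π×10⁻⁷)(1.970×10^3)(2.70) = 6.684×10^-3 T.
u = B²/(2μ₀) = (6.684×10^-3)²/(2×4π×10⁻⁷) = 17.78 J/m³.

u ≈ 17.8 J/m³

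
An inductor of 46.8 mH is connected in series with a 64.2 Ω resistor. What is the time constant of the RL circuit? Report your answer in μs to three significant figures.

τ = L/R = (4.680×10^-2 H)/(64.2 Ω) = 7.290×10^-4 s.

τ ≈ 729 μs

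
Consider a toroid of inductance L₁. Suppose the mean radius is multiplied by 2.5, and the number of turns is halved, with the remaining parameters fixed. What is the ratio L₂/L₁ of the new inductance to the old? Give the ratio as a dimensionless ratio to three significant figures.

For a toroid, L ∝ μᵣN²A/R.
L₂/L₁ = (2.5)^-1 × (0.5)^2 = 0.100.

L₂/L₁ = 0.100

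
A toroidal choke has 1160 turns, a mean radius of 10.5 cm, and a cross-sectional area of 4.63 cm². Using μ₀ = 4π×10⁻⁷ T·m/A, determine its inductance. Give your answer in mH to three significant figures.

L ≈ 1.19 mH

For a thin toroid, L = μ₀N²A/(2πR).
L = (4π×10⁻⁷)(1160)²(4.630×10^-4) / (2π×0.105 m) = 1.187×10^-3 H.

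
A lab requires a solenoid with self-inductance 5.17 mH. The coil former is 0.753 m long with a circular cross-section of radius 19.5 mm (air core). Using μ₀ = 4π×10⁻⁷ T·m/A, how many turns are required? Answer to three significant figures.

A = πr² = π(1.950×10^-2 m)² = 1.1946×10^-3 m².
From L = μ₀N²A/ℓ, N = √(Lℓ / (μ₀A)).
N = √[(5.170×10^-3)(0.753) / ((4π×10⁻⁷)×1.1946×10^-3)] = √(2.593×10^6) ≈ 1610.4.

N ≈ 1610 turns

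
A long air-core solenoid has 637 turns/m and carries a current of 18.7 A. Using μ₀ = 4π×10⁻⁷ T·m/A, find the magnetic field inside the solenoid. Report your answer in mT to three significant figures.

Inside a long solenoid, B = μ₀nI.
B = (4π×10⁻⁷)(637 m⁻¹)(18.7 A) = 1.497×10^-2 T.

B ≈ 15.0 mT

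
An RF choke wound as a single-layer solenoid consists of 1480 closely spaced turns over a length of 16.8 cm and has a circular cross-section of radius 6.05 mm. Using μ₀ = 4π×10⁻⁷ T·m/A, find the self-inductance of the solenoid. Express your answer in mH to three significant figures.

L ≈ 1.88 mH

A = πr² = π(6.050×10^-3 m)² = 1.150×10^-4 m².
For a long solenoid, L = μ₀N²A/ℓ.
L = (4π×10⁻⁷)(1480)²(1.150×10^-4)/(0.168 m) = 1.884×10^-3 H.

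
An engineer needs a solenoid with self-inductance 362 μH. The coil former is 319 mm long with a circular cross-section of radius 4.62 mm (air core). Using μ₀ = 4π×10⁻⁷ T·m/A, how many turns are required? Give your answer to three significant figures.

N ≈ 1170 turns

A = πr² = π(4.620×10^-3 m)² = 6.706×10^-5 m².
From L = μ₀N²A/ℓ, N = √(Lℓ / (μ₀A)).
N = √[(3.620×10^-4)(0.319) / ((4π×10⁻⁷)×6.706×10^-5)] = √(1.370×10^6) ≈ 1170.7.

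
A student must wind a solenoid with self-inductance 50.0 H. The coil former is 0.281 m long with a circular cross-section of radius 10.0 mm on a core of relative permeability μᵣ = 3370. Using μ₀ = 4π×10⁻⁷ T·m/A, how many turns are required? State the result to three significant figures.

A = πr² = π(1.000×10^-2 m)² = 3.142×10^-4 m².
From L = μ₀μᵣN²A/ℓ, N = √(Lℓ / (μ₀μᵣA)).
N = √[(50)(0.281) / ((4π×10⁻⁷)(3370)×3.142×10^-4)] = √(1.056×10^7) ≈ 3249.7.

N ≈ 3250 turns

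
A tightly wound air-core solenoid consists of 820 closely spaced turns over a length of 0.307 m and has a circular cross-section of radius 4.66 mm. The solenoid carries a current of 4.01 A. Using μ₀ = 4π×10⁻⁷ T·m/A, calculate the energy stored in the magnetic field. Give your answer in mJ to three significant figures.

A = πr² = π(4.660×10^-3 m)² = 6.822×10^-5 m².
L = μ₀N²A/ℓ = (4π×10⁻⁷)(820)²(6.822×10^-5)/(0.307) = 1.878×10^-4 H.
U = ½LI² = ½(1.878×10^-4)(4.01)² = 1.510×10^-3 J.

U ≈ 1.51 mJ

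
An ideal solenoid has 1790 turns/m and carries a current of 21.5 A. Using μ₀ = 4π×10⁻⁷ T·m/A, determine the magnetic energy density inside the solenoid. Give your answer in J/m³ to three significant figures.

B = μ₀nI = (4π×10⁻⁷)(1.790×10^3)(21.5) = 4.836×10^-2 T.
u = B²/(2μ₀) = (4.836×10^-2)²/(2×4π×10⁻⁷) = 930.6 J/m³.

u ≈ 931 J/m³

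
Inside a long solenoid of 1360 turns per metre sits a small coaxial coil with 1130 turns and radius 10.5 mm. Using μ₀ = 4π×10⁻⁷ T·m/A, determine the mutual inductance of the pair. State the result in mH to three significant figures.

M ≈ 0.669 mH

The outer solenoid produces a uniform field B₁ = μ₀n₁I₁ across the inner coil,
so the flux linkage is N₂Φ = N₂B₁A₂ = μ₀n₁N₂A₂·I₁, giving M = μ₀n₁N₂A₂.
A₂ = πr² = π(1.050×10^-2 m)² = 3.464×10^-4 m².
M = (4π×10⁻⁷)(1360)(1130)(3.464×10^-4) = 6.689×10^-4 H.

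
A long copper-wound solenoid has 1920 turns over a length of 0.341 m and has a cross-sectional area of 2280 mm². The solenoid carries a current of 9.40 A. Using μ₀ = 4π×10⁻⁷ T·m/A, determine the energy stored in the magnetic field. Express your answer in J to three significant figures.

U ≈ 1.37 J

A = 2280 mm² = 2.280×10^-3 m².
L = μ₀N²A/ℓ = (4π×10⁻⁷)(1920)²(2.280×10^-3)/(0.341) = 3.097×10^-2 H.
U = ½LI² = ½(3.097×10^-2)(9.40)² = 1.368 J.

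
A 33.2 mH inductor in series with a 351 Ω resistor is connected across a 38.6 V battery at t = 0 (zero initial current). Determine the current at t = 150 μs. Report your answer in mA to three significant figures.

I ≈ 87.5 mA

τ = L/R = 3.320×10^-2/351 = 9.459×10^-5 s; final current I_∞ = ε/R = 38.6/351 = 0.11 A.
I(t) = I_∞(1 − e^(−t/τ)) with t/τ = 1.586.
I = (0.11)(1 − e^(−1.586)) = 8.745×10^-2 A.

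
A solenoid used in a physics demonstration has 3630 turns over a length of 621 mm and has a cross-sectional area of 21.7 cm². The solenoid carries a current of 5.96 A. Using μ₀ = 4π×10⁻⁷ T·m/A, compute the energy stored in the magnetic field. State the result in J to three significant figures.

A = 21.7 cm² = 2.170×10^-3 m².
L = μ₀N²A/ℓ = (4π×10⁻⁷)(3630)²(2.170×10^-3)/(0.621) = 5.786×10^-2 H.
U = ½LI² = ½(5.786×10^-2)(5.96)² = 1.028 J.

U ≈ 1.03 J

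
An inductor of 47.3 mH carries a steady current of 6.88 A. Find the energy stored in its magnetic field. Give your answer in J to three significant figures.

Stored magnetic energy: U = ½LI².
U = ½(4.730×10^-2 H)(6.88 A)² = 1.119 J.

U ≈ 1.12 J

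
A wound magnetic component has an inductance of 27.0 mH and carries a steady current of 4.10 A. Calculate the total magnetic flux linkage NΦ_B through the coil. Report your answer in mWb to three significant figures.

From L = NΦ_B/I, the flux linkage is NΦ_B = LI.
NΦ_B = (2.700×10^-2 H)(4.10 A) = 0.1107 Wb.

NΦ_B ≈ 111 mWb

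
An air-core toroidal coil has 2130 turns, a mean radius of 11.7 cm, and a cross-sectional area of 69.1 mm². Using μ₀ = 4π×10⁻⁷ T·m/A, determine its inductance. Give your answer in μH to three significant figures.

For a thin toroid, L = μ₀N²A/(2πR).
L = (4π×10⁻⁷)(2130)²(6.910×10^-5) / (2π×0.117 m) = 5.359×10^-4 H.

L ≈ 536 μH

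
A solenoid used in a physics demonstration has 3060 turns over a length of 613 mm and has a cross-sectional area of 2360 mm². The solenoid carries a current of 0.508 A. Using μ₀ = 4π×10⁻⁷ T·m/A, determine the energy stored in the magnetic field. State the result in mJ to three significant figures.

U ≈ 5.85 mJ

A = 2360 mm² = 2.360×10^-3 m².
L = μ₀N²A/ℓ = (4π×10⁻⁷)(3060)²(2.360×10^-3)/(0.613) = 4.530×10^-2 H.
U = ½LI² = ½(4.530×10^-2)(0.508)² = 5.845×10^-3 J.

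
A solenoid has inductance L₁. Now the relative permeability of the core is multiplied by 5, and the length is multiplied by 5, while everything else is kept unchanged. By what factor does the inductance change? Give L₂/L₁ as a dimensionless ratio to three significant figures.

L₂/L₁ = 1.00

For a solenoid, L ∝ μᵣN²A/ℓ.
L₂/L₁ = (5) × (5)^-1 = 1.00.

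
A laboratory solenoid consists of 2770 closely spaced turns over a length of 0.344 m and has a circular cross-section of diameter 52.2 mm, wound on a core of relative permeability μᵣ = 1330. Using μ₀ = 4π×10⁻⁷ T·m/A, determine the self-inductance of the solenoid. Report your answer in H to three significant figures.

L ≈ 79.8 H

A = π(d/2)² = π(2.610×10^-2 m)² = 2.140×10^-3 m².
For a long solenoid, L = μ₀μᵣN²A/ℓ.
L = (4π×10⁻⁷)(1330)(2770)²(2.140×10^-3)/(0.344 m) = 79.78 H.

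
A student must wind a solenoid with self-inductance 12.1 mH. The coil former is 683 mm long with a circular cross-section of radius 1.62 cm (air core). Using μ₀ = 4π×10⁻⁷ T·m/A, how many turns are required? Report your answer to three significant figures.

A = πr² = π(1.620×10^-2 m)² = 8.2448×10^-4 m².
From L = μ₀N²A/ℓ, N = √(Lℓ / (μ₀A)).
N = √[(1.210×10^-2)(0.683) / ((4π×10⁻⁷)×8.2448×10^-4)] = √(7.977×10^6) ≈ 2824.3.

N ≈ 2820 turns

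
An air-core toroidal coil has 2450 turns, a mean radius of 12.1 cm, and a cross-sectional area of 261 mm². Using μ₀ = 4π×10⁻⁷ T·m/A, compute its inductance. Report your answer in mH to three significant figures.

For a thin toroid, L = μ₀N²A/(2πR).
L = (4π×10⁻⁷)(2450)²(2.610×10^-4) / (2π×0.121 m) = 2.590×10^-3 H.

L ≈ 2.59 mH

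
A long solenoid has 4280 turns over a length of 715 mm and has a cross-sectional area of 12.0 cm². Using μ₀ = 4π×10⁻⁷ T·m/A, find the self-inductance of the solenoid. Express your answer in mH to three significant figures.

L ≈ 38.6 mH

A = 12.0 cm² = 1.200×10^-3 m².
For a long solenoid, L = μ₀N²A/ℓ.
L = (4π×10⁻⁷)(4280)²(1.200×10^-3)/(0.715 m) = 3.863×10^-2 H.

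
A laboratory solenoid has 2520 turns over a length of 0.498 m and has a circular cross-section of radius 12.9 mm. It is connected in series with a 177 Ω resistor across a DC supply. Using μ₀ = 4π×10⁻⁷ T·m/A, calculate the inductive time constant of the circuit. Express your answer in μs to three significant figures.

τ ≈ 47.3 μs

A = πr² = π(1.290×10^-2 m)² = 5.228×10^-4 m².
L = μ₀N²A/ℓ = (4π×10⁻⁷)(2520)²(5.228×10^-4)/(0.498) = 8.377×10^-3 H.
τ = L/R = (8.377×10^-3)/(177) = 4.733×10^-5 s.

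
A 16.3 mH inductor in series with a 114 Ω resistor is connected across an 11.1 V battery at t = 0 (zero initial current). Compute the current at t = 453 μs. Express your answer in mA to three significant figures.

I ≈ 93.3 mA

τ = L/R = 1.630×10^-2/114 = 1.430×10^-4 s; final current I_∞ = ε/R = 11.1/114 = 9.737×10^-2 A.
I(t) = I_∞(1 − e^(−t/τ)) with t/τ = 3.168.
I = (9.737×10^-2)(1 − e^(−3.168)) = 9.327×10^-2 A.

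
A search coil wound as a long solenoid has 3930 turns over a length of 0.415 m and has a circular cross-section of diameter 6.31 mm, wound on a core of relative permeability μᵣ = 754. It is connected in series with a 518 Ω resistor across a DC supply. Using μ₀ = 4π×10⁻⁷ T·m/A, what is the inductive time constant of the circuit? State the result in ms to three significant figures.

A = π(d/2)² = π(3.155×10^-3 m)² = 3.127×10^-5 m².
L = μ₀μᵣN²A/ℓ = (4π×10⁻⁷)(754)(3930)²(3.127×10^-5)/(0.415) = 1.103 H.
τ = L/R = (1.103)/(518) = 2.129×10^-3 s.

τ ≈ 2.13 ms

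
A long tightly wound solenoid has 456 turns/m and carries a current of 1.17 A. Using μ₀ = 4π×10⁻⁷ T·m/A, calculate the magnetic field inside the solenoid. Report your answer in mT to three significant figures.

B ≈ 0.670 mT

Inside a long solenoid, B = μ₀nI.
B = (4π×10⁻⁷)(456 m⁻¹)(1.17 A) = 6.704×10^-4 T.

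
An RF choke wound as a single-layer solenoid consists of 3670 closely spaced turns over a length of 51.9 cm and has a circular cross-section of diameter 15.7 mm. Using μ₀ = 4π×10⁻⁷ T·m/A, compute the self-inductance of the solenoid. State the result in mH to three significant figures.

A = π(d/2)² = π(7.850×10^-3 m)² = 1.936×10^-4 m².
For a long solenoid, L = μ₀N²A/ℓ.
L = (4π×10⁻⁷)(3670)²(1.936×10^-4)/(0.519 m) = 6.313×10^-3 H.

L ≈ 6.31 mH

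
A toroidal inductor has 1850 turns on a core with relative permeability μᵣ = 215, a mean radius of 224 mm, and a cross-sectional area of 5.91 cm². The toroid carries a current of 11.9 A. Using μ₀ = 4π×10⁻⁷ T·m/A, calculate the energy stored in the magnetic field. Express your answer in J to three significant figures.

U ≈ 27.5 J

L = μ₀μᵣN²A/(2πR) = (4π×10⁻⁷)(215)(1850)²(5.910×10^-4)/(2π×0.224) = 0.3883 H.
U = ½LI² = ½(0.3883)(11.9)² = 27.49 J.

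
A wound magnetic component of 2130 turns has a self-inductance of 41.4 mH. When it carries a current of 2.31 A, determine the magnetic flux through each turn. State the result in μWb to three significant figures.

Φ_B ≈ 44.9 μWb

From L = NΦ_B/I, the flux per turn is Φ_B = LI/N.
Φ_B = (4.140×10^-2 H)(2.31 A)/2130 = 4.490×10^-5 Wb.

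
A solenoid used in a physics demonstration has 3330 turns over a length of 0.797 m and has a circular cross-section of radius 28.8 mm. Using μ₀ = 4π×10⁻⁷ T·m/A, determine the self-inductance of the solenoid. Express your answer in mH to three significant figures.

A = πr² = π(2.880×10^-2 m)² = 2.606×10^-3 m².
For a long solenoid, L = μ₀N²A/ℓ.
L = (4π×10⁻⁷)(3330)²(2.606×10^-3)/(0.797 m) = 4.556×10^-2 H.

L ≈ 45.6 mH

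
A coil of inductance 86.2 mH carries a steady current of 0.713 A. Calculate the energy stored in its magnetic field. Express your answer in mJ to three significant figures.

U ≈ 21.9 mJ

Stored magnetic energy: U = ½LI².
U = ½(8.620×10^-2 H)(0.713 A)² = 2.191×10^-2 J.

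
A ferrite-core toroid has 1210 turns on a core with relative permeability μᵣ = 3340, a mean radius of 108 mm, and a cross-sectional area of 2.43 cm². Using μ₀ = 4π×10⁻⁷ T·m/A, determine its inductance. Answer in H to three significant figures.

L ≈ 2.20 H

For a thin toroid, L = μ₀μᵣN²A/(2πR).
L = (4π×10⁻⁷)(3340)(1210)²(2.430×10^-4) / (2π×0.108 m) = 2.201 H.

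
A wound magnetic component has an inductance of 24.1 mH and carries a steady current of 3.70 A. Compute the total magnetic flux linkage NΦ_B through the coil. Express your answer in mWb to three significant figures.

From L = NΦ_B/I, the flux linkage is NΦ_B = LI.
NΦ_B = (2.410×10^-2 H)(3.70 A) = 8.917×10^-2 Wb.

NΦ_B ≈ 89.2 mWb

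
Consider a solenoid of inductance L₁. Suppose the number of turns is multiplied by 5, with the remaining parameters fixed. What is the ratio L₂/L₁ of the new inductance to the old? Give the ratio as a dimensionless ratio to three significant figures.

L₂/L₁ = 25.0

For a solenoid, L ∝ μᵣN²A/ℓ.
L₂/L₁ = (5)^2 = 25.0.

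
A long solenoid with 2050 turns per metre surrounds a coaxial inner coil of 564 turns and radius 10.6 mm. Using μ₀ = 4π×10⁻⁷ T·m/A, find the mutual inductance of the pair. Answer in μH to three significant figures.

M ≈ 513 μH

The outer solenoid produces a uniform field B₁ = μ₀n₁I₁ across the inner coil,
so the flux linkage is N₂Φ = N₂B₁A₂ = μ₀n₁N₂A₂·I₁, giving M = μ₀n₁N₂A₂.
A₂ = πr² = π(1.060×10^-2 m)² = 3.530×10^-4 m².
M = (4π×10⁻⁷)(2050)(564)(3.530×10^-4) = 5.129×10^-4 H.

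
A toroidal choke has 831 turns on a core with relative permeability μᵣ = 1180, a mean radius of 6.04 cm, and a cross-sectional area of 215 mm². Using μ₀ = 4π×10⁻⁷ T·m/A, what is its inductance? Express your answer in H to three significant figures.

For a thin toroid, L = μ₀μᵣN²A/(2πR).
L = (4π×10⁻⁷)(1180)(831)²(2.150×10^-4) / (2π×6.040×10^-2 m) = 0.5801 H.

L ≈ 0.580 H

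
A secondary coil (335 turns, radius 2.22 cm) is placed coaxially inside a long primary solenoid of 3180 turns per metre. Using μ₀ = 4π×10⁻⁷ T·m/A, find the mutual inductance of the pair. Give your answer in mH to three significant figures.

The outer solenoid produces a uniform field B₁ = μ₀n₁I₁ across the inner coil,
so the flux linkage is N₂Φ = N₂B₁A₂ = μ₀n₁N₂A₂·I₁, giving M = μ₀n₁N₂A₂.
A₂ = πr² = π(2.220×10^-2 m)² = 1.548×10^-3 m².
M = (4π×10⁻⁷)(3180)(335)(1.548×10^-3) = 2.073×10^-3 H.

M ≈ 2.07 mH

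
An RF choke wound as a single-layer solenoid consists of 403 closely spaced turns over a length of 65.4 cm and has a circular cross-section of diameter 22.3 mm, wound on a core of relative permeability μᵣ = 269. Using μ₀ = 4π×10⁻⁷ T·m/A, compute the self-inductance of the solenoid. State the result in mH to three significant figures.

L ≈ 32.8 mH

A = π(d/2)² = π(1.115×10^-2 m)² = 3.906×10^-4 m².
For a long solenoid, L = μ₀μᵣN²A/ℓ.
L = (4π×10⁻⁷)(269)(403)²(3.906×10^-4)/(0.654 m) = 3.279×10^-2 H.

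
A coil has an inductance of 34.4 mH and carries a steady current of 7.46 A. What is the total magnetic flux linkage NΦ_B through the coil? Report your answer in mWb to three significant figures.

From L = NΦ_B/I, the flux linkage is NΦ_B = LI.
NΦ_B = (3.440×10^-2 H)(7.46 A) = 0.2566 Wb.

NΦ_B ≈ 257 mWb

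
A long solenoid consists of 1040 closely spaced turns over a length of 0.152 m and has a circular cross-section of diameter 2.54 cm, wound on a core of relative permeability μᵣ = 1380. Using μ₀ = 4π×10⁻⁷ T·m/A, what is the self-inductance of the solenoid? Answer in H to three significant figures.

A = π(d/2)² = π(1.270×10^-2 m)² = 5.067×10^-4 m².
For a long solenoid, L = μ₀μᵣN²A/ℓ.
L = (4π×10⁻⁷)(1380)(1040)²(5.067×10^-4)/(0.152 m) = 6.253 H.

L ≈ 6.25 H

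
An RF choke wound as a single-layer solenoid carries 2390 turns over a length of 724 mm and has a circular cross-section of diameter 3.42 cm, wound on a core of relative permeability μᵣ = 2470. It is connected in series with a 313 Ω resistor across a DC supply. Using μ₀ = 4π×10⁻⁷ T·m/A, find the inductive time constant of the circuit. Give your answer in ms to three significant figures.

τ ≈ 71.9 ms

A = π(d/2)² = π(1.710×10^-2 m)² = 9.186×10^-4 m².
L = μ₀μᵣN²A/ℓ = (4π×10⁻⁷)(2470)(2390)²(9.186×10^-4)/(0.724) = 22.5 H.
τ = L/R = (22.5)/(313) = 7.187×10^-2 s.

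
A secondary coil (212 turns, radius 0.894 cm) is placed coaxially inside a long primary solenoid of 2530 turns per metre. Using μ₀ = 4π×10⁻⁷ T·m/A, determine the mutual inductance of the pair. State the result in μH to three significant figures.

The outer solenoid produces a uniform field B₁ = μ₀n₁I₁ across the inner coil,
so the flux linkage is N₂Φ = N₂B₁A₂ = μ₀n₁N₂A₂·I₁, giving M = μ₀n₁N₂A₂.
A₂ = πr² = π(8.940×10^-3 m)² = 2.511×10^-4 m².
M = (4π×10⁻⁷)(2530)(212)(2.511×10^-4) = 1.692×10^-4 H.

M ≈ 169 μH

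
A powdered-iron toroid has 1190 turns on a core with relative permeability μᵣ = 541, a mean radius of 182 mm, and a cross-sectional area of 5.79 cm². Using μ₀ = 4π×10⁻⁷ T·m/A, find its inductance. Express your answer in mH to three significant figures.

L ≈ 487 mH

For a thin toroid, L = μ₀μᵣN²A/(2πR).
L = (4π×10⁻⁷)(541)(1190)²(5.790×10^-4) / (2π×0.182 m) = 0.4874 H.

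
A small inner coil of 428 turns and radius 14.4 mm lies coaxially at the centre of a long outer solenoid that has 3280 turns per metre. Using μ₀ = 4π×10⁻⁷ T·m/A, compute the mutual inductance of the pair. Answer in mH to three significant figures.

The outer solenoid produces a uniform field B₁ = μ₀n₁I₁ across the inner coil,
so the flux linkage is N₂Φ = N₂B₁A₂ = μ₀n₁N₂A₂·I₁, giving M = μ₀n₁N₂A₂.
A₂ = πr² = π(1.440×10^-2 m)² = 6.514×10^-4 m².
M = (4π×10⁻⁷)(3280)(428)(6.514×10^-4) = 1.149×10^-3 H.

M ≈ 1.15 mH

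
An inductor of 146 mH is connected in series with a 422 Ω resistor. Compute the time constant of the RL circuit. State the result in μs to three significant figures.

τ = L/R = (0.146 H)/(422 Ω) = 3.460×10^-4 s.

τ ≈ 346 μs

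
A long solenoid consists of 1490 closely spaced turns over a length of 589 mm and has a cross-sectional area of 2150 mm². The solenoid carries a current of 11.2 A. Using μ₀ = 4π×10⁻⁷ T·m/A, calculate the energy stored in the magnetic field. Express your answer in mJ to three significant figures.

U ≈ 639 mJ

A = 2150 mm² = 2.150×10^-3 m².
L = μ₀N²A/ℓ = (4π×10⁻⁷)(1490)²(2.150×10^-3)/(0.589) = 1.018×10^-2 H.
U = ½LI² = ½(1.018×10^-2)(11.2)² = 0.6387 J.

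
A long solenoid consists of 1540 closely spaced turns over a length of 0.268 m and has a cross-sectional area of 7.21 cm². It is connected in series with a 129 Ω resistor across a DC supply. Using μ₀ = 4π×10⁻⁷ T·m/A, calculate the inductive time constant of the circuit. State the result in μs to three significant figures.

A = 7.21 cm² = 7.210×10^-4 m².
L = μ₀N²A/ℓ = (4π×10⁻⁷)(1540)²(7.210×10^-4)/(0.268) = 8.018×10^-3 H.
τ = L/R = (8.018×10^-3)/(129) = 6.215×10^-5 s.

τ ≈ 62.2 μs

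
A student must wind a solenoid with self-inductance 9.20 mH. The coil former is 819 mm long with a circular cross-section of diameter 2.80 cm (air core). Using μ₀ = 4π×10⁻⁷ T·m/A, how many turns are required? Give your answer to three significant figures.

A = π(d/2)² = π(1.400×10^-2 m)² = 6.158×10^-4 m².
From L = μ₀N²A/ℓ, N = √(Lℓ / (μ₀A)).
N = √[(9.200×10^-3)(0.819) / ((4π×10⁻⁷)×6.158×10^-4)] = √(9.738×10^6) ≈ 3120.5.

N ≈ 3120 turns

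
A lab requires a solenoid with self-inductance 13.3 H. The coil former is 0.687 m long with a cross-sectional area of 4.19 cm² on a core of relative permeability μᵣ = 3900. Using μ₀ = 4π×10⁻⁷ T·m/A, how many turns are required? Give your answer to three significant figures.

A = 4.19 cm² = 4.190×10^-4 m².
From L = μ₀μᵣN²A/ℓ, N = √(Lℓ / (μ₀μᵣA)).
N = √[(13.3)(0.687) / ((4π×10⁻⁷)(3900)×4.190×10^-4)] = √(4.450×10^6) ≈ 2109.4.

N ≈ 2110 turns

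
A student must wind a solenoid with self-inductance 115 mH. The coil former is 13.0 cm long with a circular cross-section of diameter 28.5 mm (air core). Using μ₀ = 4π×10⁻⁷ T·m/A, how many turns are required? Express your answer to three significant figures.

A = π(d/2)² = π(1.425×10^-2 m)² = 6.379×10^-4 m².
From L = μ₀N²A/ℓ, N = √(Lℓ / (μ₀A)).
N = √[(0.115)(0.13) / ((4π×10⁻⁷)×6.379×10^-4)] = √(1.8649×10^7) ≈ 4318.4.

N ≈ 4320 turns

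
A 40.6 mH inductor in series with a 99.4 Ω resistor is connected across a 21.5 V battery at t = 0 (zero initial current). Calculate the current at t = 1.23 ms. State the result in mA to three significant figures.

I ≈ 206 mA

τ = L/R = 4.060×10^-2/99.4 = 4.0845×10^-4 s; final current I_∞ = ε/R = 21.5/99.4 = 0.2163 A.
I(t) = I_∞(1 − e^(−t/τ)) with t/τ = 3.011.
I = (0.2163)(1 − e^(−3.011)) = 0.2057 A.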